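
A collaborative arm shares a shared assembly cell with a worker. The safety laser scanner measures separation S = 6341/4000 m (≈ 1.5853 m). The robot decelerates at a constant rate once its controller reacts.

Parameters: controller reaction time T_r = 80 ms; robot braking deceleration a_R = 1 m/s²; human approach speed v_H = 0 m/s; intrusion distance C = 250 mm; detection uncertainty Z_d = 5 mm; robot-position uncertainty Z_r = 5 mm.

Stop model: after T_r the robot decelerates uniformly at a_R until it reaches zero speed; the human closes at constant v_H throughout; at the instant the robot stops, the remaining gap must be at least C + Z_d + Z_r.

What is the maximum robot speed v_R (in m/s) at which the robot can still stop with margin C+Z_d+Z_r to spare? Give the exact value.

v_R_max = 31/20 m/s = 1.5500 m/s

at the boundary: (1/2)·v² + (2/25)·v + (-5301/4000) = 0
  disc = (2/25)² − 4·(1/2)·(-5301/4000) = 26569/10000 ; √disc = 163/100
  v_R = (−(2/25) + 163/100) / (2·(1/2)) = 31/20 m/s
check:
T_s = v_R/a_R = (31/20)/1 = 1.5500 s
robot in T_r: 1.5500·0.0800 = 0.1240 m
robot covers 1.5500·1.5500 − ½·1.0000·1.5500² = 1.2012 m while stopping
human over T_r+T_s: 0.0000·(0.0800+1.5500) = 0.0000 m
C+Z_d+Z_r = 0.2500+0.0050+0.0050 = 0.2600 m
sum ≈ 0.1240+1.2012+0.0000+0.2600 ≈ 1.5853 m = S ✓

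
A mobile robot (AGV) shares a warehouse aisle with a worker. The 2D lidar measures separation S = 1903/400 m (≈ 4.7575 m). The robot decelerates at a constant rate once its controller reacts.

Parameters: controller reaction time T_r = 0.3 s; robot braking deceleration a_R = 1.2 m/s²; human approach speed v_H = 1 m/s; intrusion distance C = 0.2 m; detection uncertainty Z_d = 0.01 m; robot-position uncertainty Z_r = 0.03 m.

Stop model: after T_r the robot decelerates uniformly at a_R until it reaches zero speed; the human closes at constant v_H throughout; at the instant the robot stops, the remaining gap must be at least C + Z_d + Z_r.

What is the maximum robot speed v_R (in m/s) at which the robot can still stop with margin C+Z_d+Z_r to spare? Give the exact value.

quadratic (5/12)·v² + (17/15)·v + (-1687/400) = 0
  disc = (17/15)² − 4·(5/12)·(-1687/400) = 29929/3600 ; √disc = 173/60
  v_R = (−(17/15) + 173/60) / (2·(5/12)) = 21/10 m/s
check:
braking lasts T_s = (21/10)/(6/5) = 1.7500 s
robot in T_r: 2.1000·0.3000 = 0.6300 m
robot covers 2.1000·1.7500 − ½·1.2000·1.7500² = 1.8375 m while stopping
human closes 1.0000·2.0500 = 2.0500 m
margins: 0.2000+0.0100+0.0300 = 0.2400 m
sum ≈ 0.6300+1.8375+2.0500+0.2400 ≈ 4.7575 m = S ✓

v_R_max = 21/10 m/s = 2.1000 m/s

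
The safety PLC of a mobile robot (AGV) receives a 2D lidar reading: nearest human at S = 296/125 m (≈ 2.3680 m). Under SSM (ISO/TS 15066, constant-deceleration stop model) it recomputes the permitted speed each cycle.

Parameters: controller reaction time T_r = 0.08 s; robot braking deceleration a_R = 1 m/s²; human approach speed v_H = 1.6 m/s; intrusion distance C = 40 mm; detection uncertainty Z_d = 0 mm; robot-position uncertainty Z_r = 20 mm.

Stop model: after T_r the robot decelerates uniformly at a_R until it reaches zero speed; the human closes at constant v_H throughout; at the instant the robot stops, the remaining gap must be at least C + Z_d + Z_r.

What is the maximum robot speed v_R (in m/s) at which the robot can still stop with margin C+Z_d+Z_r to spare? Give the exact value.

v_R_max = 1 m/s = 1.0000 m/s

collect terms ⇒ (1/2)·v_R² + (42/25)·v_R + (-109/50) = 0
  disc = (42/25)² − 4·(1/2)·(-109/50) = 4489/625 ; √disc = 67/25
  v_R = (−(42/25) + 67/25) / (2·(1/2)) = 1 m/s
check:
stop time T_s = 1/1 = 1.0000 s
robot in T_r: 1.0000·0.0800 = 0.0800 m
robot under decel: 1.0000²/(2·1.0000) = 0.5000 m
person approaches 1.6000·(0.0800+1.0000) = 1.7280 m
residual clearance needed = 0.0400+0.0000+0.0200 = 0.0600 m
sum ≈ 0.0800+0.5000+1.7280+0.0600 ≈ 2.3680 m = S ✓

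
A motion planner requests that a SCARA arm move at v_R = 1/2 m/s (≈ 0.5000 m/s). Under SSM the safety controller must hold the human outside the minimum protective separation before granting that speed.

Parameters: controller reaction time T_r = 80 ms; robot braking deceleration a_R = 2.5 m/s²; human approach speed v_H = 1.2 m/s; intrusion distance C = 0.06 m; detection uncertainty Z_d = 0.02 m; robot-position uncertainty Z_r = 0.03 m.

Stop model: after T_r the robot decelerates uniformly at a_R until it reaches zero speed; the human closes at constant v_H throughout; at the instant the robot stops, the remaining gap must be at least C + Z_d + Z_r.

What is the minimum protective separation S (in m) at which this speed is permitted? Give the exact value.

braking lasts T_s = (1/2)/(5/2) = 0.2000 s
robot covers v_R·T_r = 0.5000·0.0800 = 0.0400 m before braking
robot under decel: 0.5000²/(2·2.5000) = 0.0500 m
human over T_r+T_s: 1.2000·(0.0800+0.2000) = 0.3360 m
margins: 0.0600+0.0200+0.0300 = 0.1100 m
S_min ≈ 0.0400+0.0500+0.3360+0.1100  ⇒  S_min = 67/125 m

S_min = 67/125 m = 0.5360 m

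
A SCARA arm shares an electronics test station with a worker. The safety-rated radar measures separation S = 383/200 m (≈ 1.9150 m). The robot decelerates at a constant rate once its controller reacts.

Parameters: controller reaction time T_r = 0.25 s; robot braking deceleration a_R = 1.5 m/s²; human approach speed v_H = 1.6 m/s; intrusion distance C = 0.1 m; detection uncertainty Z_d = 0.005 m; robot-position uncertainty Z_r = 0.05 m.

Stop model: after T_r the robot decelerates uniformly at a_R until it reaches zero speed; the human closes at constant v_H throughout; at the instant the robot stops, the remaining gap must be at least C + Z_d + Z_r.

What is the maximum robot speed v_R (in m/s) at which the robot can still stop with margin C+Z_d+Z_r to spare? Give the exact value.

quadratic (1/3)·v² + (79/60)·v + (-34/25) = 0
  disc = (79/60)² − 4·(1/3)·(-34/25) = 12769/3600 ; √disc = 113/60
  v_R = (−(79/60) + 113/60) / (2·(1/3)) = 17/20 m/s
check:
braking lasts T_s = (17/20)/(3/2) = 0.5667 s
reaction-phase robot travel = 0.8500·0.2500 = 0.2125 m
robot covers 0.8500·0.5667 − ½·1.5000·0.5667² = 0.2408 m while stopping
human closes 1.6000·0.8167 = 1.3067 m
residual clearance needed = 0.1000+0.0050+0.0500 = 0.1550 m
sum ≈ 0.2125+0.2408+1.3067+0.1550 ≈ 1.9150 m = S ✓

v_R_max = 17/20 m/s = 0.8500 m/s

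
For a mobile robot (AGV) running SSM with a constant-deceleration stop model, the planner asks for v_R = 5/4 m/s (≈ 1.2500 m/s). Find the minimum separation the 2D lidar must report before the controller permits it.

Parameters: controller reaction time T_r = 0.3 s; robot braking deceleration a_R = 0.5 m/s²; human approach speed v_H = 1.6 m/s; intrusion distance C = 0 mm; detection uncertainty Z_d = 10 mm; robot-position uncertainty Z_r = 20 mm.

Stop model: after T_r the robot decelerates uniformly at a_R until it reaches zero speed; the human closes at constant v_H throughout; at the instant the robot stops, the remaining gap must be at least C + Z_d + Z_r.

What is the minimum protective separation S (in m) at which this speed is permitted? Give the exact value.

stop time T_s = (5/4)/(1/2) = 2.5000 s
robot in T_r: 1.2500·0.3000 = 0.3750 m
robot covers 1.2500·2.5000 − ½·0.5000·2.5000² = 1.5625 m while stopping
person approaches 1.6000·(0.3000+2.5000) = 4.4800 m
residual clearance needed = 0.0000+0.0100+0.0200 = 0.0300 m
S_min ≈ 0.3750+1.5625+4.4800+0.0300  ⇒  S_min = 2579/400 m

S_min = 2579/400 m = 6.4475 m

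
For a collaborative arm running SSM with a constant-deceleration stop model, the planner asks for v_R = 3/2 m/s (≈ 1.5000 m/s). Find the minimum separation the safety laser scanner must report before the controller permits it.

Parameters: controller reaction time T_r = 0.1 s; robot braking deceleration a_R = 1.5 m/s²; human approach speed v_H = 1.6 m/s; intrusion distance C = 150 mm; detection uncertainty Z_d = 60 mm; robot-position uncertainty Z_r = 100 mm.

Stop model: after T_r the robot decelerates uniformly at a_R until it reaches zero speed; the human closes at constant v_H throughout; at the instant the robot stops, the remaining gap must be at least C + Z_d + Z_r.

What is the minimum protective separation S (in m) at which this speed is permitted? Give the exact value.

braking lasts T_s = (3/2)/(3/2) = 1.0000 s
robot covers v_R·T_r = 1.5000·0.1000 = 0.1500 m before braking
robot covers 1.5000·1.0000 − ½·1.5000·1.0000² = 0.7500 m while stopping
person approaches 1.6000·(0.1000+1.0000) = 1.7600 m
margins: 0.1500+0.0600+0.1000 = 0.3100 m
S_min ≈ 0.1500+0.7500+1.7600+0.3100  ⇒  S_min = 297/100 m

S_min = 297/100 m = 2.9700 m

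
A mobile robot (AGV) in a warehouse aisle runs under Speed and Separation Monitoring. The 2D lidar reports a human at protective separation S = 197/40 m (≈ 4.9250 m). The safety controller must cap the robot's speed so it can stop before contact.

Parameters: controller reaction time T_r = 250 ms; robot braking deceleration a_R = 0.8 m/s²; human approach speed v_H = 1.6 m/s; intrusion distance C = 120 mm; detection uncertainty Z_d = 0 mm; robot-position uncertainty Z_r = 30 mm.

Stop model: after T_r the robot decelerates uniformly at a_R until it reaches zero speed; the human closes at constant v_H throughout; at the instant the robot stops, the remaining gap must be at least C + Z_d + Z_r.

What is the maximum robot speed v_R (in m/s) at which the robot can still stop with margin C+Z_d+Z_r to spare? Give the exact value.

collect terms ⇒ (5/8)·v_R² + (9/4)·v_R + (-35/8) = 0
  disc = (9/4)² − 4·(5/8)·(-35/8) = 16 ; √disc = 4
  v_R = (−(9/4) + 4) / (2·(5/8)) = 7/5 m/s
check:
stop time T_s = (7/5)/(4/5) = 1.7500 s
robot in T_r: 1.4000·0.2500 = 0.3500 m
robot covers 1.4000·1.7500 − ½·0.8000·1.7500² = 1.2250 m while stopping
human closes 1.6000·2.0000 = 3.2000 m
C+Z_d+Z_r = 0.1200+0.0000+0.0300 = 0.1500 m
sum ≈ 0.3500+1.2250+3.2000+0.1500 ≈ 4.9250 m = S ✓

v_R_max = 7/5 m/s = 1.4000 m/s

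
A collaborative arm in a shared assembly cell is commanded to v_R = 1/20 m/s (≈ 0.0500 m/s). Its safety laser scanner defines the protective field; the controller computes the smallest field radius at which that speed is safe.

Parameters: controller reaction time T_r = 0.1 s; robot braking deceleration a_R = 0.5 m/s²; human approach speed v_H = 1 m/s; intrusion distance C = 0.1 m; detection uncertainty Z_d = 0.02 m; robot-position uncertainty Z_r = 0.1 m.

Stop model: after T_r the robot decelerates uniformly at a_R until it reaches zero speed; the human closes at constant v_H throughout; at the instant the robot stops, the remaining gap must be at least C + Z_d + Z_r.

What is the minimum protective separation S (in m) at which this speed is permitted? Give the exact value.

braking lasts T_s = (1/20)/(1/2) = 0.1000 s
reaction-phase robot travel = 0.0500·0.1000 = 0.0050 m
robot under decel: 0.0500²/(2·0.5000) = 0.0025 m
human closes 1.0000·0.2000 = 0.2000 m
margins: 0.1000+0.0200+0.1000 = 0.2200 m
S_min ≈ 0.0050+0.0025+0.2000+0.2200  ⇒  S_min = 171/400 m

S_min = 171/400 m = 0.4275 m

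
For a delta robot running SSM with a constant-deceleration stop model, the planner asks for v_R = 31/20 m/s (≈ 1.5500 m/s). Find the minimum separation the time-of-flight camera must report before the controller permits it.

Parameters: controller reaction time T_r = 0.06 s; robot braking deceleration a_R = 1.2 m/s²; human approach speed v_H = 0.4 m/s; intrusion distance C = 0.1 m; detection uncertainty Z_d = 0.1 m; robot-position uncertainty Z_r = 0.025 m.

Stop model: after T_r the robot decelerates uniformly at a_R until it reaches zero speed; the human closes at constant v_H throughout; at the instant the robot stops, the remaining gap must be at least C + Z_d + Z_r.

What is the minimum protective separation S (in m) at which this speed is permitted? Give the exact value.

stop time T_s = (31/20)/(6/5) = 1.2917 s
robot in T_r: 1.5500·0.0600 = 0.0930 m
braking distance = 1.5500²/(2·1.2000) = 1.0010 m
human closes 0.4000·1.3517 = 0.5407 m
residual clearance needed = 0.1000+0.1000+0.0250 = 0.2250 m
S_min ≈ 0.0930+1.0010+0.5407+0.2250  ⇒  S_min = 44633/24000 m

S_min = 44633/24000 m = 1.8597 m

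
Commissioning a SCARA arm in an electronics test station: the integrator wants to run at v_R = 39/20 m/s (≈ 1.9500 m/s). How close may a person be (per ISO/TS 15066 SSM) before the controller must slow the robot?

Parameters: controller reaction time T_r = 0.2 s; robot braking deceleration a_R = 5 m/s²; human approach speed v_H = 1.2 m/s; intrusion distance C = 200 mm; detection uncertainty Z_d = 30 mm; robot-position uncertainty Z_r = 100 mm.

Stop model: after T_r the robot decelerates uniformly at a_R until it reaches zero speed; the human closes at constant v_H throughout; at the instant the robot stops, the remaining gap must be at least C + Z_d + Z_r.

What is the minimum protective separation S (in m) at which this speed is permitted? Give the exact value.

T_s = v_R/a_R = (39/20)/5 = 0.3900 s
robot covers v_R·T_r = 1.9500·0.2000 = 0.3900 m before braking
robot covers 1.9500·0.3900 − ½·5.0000·0.3900² = 0.3802 m while stopping
person approaches 1.2000·(0.2000+0.3900) = 0.7080 m
C+Z_d+Z_r = 0.2000+0.0300+0.1000 = 0.3300 m
S_min ≈ 0.3900+0.3802+0.7080+0.3300  ⇒  S_min = 7233/4000 m

S_min = 7233/4000 m = 1.8082 m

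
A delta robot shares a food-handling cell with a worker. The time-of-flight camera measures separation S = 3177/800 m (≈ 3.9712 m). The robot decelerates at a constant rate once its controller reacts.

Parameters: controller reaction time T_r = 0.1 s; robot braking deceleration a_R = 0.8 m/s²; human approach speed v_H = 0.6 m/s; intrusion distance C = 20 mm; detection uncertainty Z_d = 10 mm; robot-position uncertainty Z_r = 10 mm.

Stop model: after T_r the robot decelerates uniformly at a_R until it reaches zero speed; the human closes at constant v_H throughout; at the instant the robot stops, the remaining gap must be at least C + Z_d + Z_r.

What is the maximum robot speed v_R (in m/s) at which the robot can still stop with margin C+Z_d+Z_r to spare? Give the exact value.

collect terms ⇒ (5/8)·v_R² + (17/20)·v_R + (-3097/800) = 0
  disc = (17/20)² − 4·(5/8)·(-3097/800) = 16641/1600 ; √disc = 129/40
  v_R = (−(17/20) + 129/40) / (2·(5/8)) = 19/10 m/s
check:
stop time T_s = (19/10)/(4/5) = 2.3750 s
robot in T_r: 1.9000·0.1000 = 0.1900 m
robot covers 1.9000·2.3750 − ½·0.8000·2.3750² = 2.2563 m while stopping
human over T_r+T_s: 0.6000·(0.1000+2.3750) = 1.4850 m
margins: 0.0200+0.0100+0.0100 = 0.0400 m
sum ≈ 0.1900+2.2563+1.4850+0.0400 ≈ 3.9712 m = S ✓

v_R_max = 19/10 m/s = 1.9000 m/s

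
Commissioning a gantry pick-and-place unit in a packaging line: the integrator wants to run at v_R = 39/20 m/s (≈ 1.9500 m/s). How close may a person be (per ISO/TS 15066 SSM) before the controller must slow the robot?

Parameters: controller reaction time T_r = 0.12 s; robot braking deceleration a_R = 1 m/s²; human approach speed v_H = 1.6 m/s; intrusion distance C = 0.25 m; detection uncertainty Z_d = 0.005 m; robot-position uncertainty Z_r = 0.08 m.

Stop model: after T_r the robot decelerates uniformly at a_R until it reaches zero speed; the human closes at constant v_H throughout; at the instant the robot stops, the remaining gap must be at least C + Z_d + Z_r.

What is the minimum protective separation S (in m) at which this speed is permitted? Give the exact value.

stop time T_s = (39/20)/1 = 1.9500 s
reaction-phase robot travel = 1.9500·0.1200 = 0.2340 m
robot under decel: 1.9500²/(2·1.0000) = 1.9013 m
person approaches 1.6000·(0.1200+1.9500) = 3.3120 m
residual clearance needed = 0.2500+0.0050+0.0800 = 0.3350 m
S_min ≈ 0.2340+1.9013+3.3120+0.3350  ⇒  S_min = 23129/4000 m

S_min = 23129/4000 m = 5.7823 m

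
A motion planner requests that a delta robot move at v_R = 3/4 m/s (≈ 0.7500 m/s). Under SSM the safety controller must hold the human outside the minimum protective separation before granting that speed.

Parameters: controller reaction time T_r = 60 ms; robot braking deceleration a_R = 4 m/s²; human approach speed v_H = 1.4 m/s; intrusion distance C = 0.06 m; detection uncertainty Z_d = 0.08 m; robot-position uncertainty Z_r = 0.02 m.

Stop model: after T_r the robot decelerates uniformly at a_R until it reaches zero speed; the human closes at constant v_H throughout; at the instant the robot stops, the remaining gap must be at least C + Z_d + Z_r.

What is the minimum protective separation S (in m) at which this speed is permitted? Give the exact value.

braking lasts T_s = (3/4)/4 = 0.1875 s
reaction-phase robot travel = 0.7500·0.0600 = 0.0450 m
braking distance = 0.7500²/(2·4.0000) = 0.0703 m
human closes 1.4000·0.2475 = 0.3465 m
residual clearance needed = 0.0600+0.0800+0.0200 = 0.1600 m
S_min ≈ 0.0450+0.0703+0.3465+0.1600  ⇒  S_min = 9949/16000 m

S_min = 9949/16000 m = 0.6218 m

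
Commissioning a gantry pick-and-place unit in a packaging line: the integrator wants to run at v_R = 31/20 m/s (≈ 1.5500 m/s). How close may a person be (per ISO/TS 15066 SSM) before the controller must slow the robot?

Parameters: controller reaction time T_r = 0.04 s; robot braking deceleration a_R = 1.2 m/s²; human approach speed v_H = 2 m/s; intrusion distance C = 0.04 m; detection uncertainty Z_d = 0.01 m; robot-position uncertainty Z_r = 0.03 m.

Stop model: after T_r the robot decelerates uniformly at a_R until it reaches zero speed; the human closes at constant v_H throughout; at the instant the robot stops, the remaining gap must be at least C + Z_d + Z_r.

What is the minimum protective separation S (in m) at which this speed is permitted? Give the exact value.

braking lasts T_s = (31/20)/(6/5) = 1.2917 s
robot covers v_R·T_r = 1.5500·0.0400 = 0.0620 m before braking
robot under decel: 1.5500²/(2·1.2000) = 1.0010 m
person approaches 2.0000·(0.0400+1.2917) = 2.6633 m
C+Z_d+Z_r = 0.0400+0.0100+0.0300 = 0.0800 m
S_min ≈ 0.0620+1.0010+2.6633+0.0800  ⇒  S_min = 30451/8000 m

S_min = 30451/8000 m = 3.8064 m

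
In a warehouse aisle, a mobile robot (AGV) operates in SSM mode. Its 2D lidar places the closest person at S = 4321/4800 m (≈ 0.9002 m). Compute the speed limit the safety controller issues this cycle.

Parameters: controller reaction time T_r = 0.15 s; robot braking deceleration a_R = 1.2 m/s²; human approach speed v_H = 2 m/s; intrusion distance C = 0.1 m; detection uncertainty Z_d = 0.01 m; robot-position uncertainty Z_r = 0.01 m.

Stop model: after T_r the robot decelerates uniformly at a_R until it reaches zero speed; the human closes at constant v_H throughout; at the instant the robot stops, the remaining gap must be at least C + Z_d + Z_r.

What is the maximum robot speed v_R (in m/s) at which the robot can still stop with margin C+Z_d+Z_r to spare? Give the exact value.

v_R_max = 1/4 m/s = 0.2500 m/s

collect terms ⇒ (5/12)·v_R² + (109/60)·v_R + (-461/960) = 0
  disc = (109/60)² − 4·(5/12)·(-461/960) = 6561/1600 ; √disc = 81/40
  v_R = (−(109/60) + 81/40) / (2·(5/12)) = 1/4 m/s
check:
stop time T_s = (1/4)/(6/5) = 0.2083 s
reaction-phase robot travel = 0.2500·0.1500 = 0.0375 m
robot covers 0.2500·0.2083 − ½·1.2000·0.2083² = 0.0260 m while stopping
person approaches 2.0000·(0.1500+0.2083) = 0.7167 m
margins: 0.1000+0.0100+0.0100 = 0.1200 m
sum ≈ 0.0375+0.0260+0.7167+0.1200 ≈ 0.9002 m = S ✓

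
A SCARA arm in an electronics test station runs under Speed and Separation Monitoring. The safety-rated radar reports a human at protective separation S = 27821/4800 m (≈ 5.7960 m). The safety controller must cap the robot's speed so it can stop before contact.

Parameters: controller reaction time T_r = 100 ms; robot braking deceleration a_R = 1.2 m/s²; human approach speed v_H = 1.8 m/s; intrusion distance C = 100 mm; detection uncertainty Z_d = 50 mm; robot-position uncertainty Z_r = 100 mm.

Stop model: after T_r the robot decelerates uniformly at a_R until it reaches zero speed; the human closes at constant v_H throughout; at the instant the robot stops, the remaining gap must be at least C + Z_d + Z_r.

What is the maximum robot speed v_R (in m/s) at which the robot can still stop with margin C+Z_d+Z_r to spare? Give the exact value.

at the boundary: (5/12)·v² + (8/5)·v + (-25757/4800) = 0
  disc = (8/5)² − 4·(5/12)·(-25757/4800) = 165649/14400 ; √disc = 407/120
  v_R = (−(8/5) + 407/120) / (2·(5/12)) = 43/20 m/s
check:
braking lasts T_s = (43/20)/(6/5) = 1.7917 s
robot covers v_R·T_r = 2.1500·0.1000 = 0.2150 m before braking
robot covers 2.1500·1.7917 − ½·1.2000·1.7917² = 1.9260 m while stopping
human over T_r+T_s: 1.8000·(0.1000+1.7917) = 3.4050 m
C+Z_d+Z_r = 0.1000+0.0500+0.1000 = 0.2500 m
sum ≈ 0.2150+1.9260+3.4050+0.2500 ≈ 5.7960 m = S ✓

v_R_max = 43/20 m/s = 2.1500 m/s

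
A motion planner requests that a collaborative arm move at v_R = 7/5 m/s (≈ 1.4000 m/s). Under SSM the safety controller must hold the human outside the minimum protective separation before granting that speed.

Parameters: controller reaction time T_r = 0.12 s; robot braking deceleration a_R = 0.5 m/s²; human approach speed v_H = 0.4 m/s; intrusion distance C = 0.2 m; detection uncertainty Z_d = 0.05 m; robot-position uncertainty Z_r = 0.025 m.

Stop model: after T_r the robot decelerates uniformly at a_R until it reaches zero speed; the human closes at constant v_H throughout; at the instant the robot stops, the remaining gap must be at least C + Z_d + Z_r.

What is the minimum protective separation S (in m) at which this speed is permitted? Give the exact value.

S_min = 3571/1000 m = 3.5710 m

T_s = v_R/a_R = (7/5)/(1/2) = 2.8000 s
reaction-phase robot travel = 1.4000·0.1200 = 0.1680 m
robot covers 1.4000·2.8000 − ½·0.5000·2.8000² = 1.9600 m while stopping
human over T_r+T_s: 0.4000·(0.1200+2.8000) = 1.1680 m
margins: 0.2000+0.0500+0.0250 = 0.2750 m
S_min ≈ 0.1680+1.9600+1.1680+0.2750  ⇒  S_min = 3571/1000 m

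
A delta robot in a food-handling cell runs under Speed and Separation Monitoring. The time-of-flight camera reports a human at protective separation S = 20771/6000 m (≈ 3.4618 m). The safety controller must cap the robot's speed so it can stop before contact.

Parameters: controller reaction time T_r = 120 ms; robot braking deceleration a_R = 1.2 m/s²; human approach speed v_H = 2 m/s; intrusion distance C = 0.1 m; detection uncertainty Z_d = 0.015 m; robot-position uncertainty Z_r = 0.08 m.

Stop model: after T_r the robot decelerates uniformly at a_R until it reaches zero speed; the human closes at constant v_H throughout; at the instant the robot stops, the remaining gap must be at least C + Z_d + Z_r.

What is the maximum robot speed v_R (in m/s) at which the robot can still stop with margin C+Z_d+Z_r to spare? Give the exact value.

collect terms ⇒ (5/12)·v_R² + (134/75)·v_R + (-18161/6000) = 0
  disc = (134/75)² − 4·(5/12)·(-18161/6000) = 82369/10000 ; √disc = 287/100
  v_R = (−(134/75) + 287/100) / (2·(5/12)) = 13/10 m/s
check:
braking lasts T_s = (13/10)/(6/5) = 1.0833 s
robot in T_r: 1.3000·0.1200 = 0.1560 m
braking distance = 1.3000²/(2·1.2000) = 0.7042 m
human over T_r+T_s: 2.0000·(0.1200+1.0833) = 2.4067 m
residual clearance needed = 0.1000+0.0150+0.0800 = 0.1950 m
sum ≈ 0.1560+0.7042+2.4067+0.1950 ≈ 3.4618 m = S ✓

v_R_max = 13/10 m/s = 1.3000 m/s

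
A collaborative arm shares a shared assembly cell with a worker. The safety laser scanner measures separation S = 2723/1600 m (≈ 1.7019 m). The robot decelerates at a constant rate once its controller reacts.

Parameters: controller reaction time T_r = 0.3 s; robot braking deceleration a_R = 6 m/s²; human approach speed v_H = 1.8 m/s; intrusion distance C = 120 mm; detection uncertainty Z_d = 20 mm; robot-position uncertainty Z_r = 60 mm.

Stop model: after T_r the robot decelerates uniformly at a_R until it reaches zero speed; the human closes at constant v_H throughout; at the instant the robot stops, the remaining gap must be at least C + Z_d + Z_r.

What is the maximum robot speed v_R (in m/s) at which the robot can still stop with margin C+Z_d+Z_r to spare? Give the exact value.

v_R_max = 27/20 m/s = 1.3500 m/s

at the boundary: (1/12)·v² + (3/5)·v + (-1539/1600) = 0
  disc = (3/5)² − 4·(1/12)·(-1539/1600) = 1089/1600 ; √disc = 33/40
  v_R = (−(3/5) + 33/40) / (2·(1/12)) = 27/20 m/s
check:
braking lasts T_s = (27/20)/6 = 0.2250 s
robot covers v_R·T_r = 1.3500·0.3000 = 0.4050 m before braking
robot under decel: 1.3500²/(2·6.0000) = 0.1519 m
person approaches 1.8000·(0.3000+0.2250) = 0.9450 m
C+Z_d+Z_r = 0.1200+0.0200+0.0600 = 0.2000 m
sum ≈ 0.4050+0.1519+0.9450+0.2000 ≈ 1.7019 m = S ✓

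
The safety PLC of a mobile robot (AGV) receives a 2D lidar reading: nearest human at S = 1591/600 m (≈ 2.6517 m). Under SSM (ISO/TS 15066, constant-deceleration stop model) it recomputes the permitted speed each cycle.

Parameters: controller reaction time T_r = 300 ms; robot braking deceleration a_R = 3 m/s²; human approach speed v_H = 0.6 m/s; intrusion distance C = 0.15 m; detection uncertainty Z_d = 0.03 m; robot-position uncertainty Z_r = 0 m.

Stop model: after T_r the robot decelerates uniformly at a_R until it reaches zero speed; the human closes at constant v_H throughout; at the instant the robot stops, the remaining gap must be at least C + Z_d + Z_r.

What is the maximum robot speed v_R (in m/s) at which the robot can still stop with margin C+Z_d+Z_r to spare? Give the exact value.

v_R_max = 5/2 m/s = 2.5000 m/s

quadratic (1/6)·v² + (1/2)·v + (-55/24) = 0
  disc = (1/2)² − 4·(1/6)·(-55/24) = 16/9 ; √disc = 4/3
  v_R = (−(1/2) + 4/3) / (2·(1/6)) = 5/2 m/s
check:
stop time T_s = (5/2)/3 = 0.8333 s
robot in T_r: 2.5000·0.3000 = 0.7500 m
braking distance = 2.5000²/(2·3.0000) = 1.0417 m
human closes 0.6000·1.1333 = 0.6800 m
margins: 0.1500+0.0300+0.0000 = 0.1800 m
sum ≈ 0.7500+1.0417+0.6800+0.1800 ≈ 2.6517 m = S ✓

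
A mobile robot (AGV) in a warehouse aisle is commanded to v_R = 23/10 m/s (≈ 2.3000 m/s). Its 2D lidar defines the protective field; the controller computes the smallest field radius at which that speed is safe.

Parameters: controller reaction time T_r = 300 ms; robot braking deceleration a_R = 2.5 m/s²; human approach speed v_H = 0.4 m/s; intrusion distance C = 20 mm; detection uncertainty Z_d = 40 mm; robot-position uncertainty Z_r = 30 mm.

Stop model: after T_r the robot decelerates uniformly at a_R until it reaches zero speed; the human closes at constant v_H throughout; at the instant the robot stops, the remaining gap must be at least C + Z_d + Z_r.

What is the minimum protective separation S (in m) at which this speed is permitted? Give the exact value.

S_min = 1163/500 m = 2.3260 m

braking lasts T_s = (23/10)/(5/2) = 0.9200 s
robot covers v_R·T_r = 2.3000·0.3000 = 0.6900 m before braking
robot covers 2.3000·0.9200 − ½·2.5000·0.9200² = 1.0580 m while stopping
human closes 0.4000·1.2200 = 0.4880 m
C+Z_d+Z_r = 0.0200+0.0400+0.0300 = 0.0900 m
S_min ≈ 0.6900+1.0580+0.4880+0.0900  ⇒  S_min = 1163/500 m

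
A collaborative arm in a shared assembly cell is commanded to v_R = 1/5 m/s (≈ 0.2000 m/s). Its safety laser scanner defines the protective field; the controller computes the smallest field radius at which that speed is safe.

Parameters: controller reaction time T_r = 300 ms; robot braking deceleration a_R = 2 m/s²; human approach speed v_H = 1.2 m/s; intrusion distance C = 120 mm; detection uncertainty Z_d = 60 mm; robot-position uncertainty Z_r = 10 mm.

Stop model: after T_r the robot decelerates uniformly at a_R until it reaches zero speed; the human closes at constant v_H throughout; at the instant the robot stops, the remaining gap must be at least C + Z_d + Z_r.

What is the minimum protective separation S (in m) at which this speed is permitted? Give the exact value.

stop time T_s = (1/5)/2 = 0.1000 s
reaction-phase robot travel = 0.2000·0.3000 = 0.0600 m
braking distance = 0.2000²/(2·2.0000) = 0.0100 m
human closes 1.2000·0.4000 = 0.4800 m
residual clearance needed = 0.1200+0.0600+0.0100 = 0.1900 m
S_min ≈ 0.0600+0.0100+0.4800+0.1900  ⇒  S_min = 37/50 m

S_min = 37/50 m = 0.7400 m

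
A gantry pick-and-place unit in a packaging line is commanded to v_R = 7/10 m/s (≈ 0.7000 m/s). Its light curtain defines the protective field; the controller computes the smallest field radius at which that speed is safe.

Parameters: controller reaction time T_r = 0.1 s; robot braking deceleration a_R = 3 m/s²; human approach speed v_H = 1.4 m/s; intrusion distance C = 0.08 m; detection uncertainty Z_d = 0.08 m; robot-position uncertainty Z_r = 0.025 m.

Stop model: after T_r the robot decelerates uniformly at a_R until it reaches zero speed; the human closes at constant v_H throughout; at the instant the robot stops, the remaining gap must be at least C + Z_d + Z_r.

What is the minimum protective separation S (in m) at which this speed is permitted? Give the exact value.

S_min = 241/300 m = 0.8033 m

braking lasts T_s = (7/10)/3 = 0.2333 s
robot in T_r: 0.7000·0.1000 = 0.0700 m
braking distance = 0.7000²/(2·3.0000) = 0.0817 m
human over T_r+T_s: 1.4000·(0.1000+0.2333) = 0.4667 m
residual clearance needed = 0.0800+0.0800+0.0250 = 0.1850 m
S_min ≈ 0.0700+0.0817+0.4667+0.1850  ⇒  S_min = 241/300 m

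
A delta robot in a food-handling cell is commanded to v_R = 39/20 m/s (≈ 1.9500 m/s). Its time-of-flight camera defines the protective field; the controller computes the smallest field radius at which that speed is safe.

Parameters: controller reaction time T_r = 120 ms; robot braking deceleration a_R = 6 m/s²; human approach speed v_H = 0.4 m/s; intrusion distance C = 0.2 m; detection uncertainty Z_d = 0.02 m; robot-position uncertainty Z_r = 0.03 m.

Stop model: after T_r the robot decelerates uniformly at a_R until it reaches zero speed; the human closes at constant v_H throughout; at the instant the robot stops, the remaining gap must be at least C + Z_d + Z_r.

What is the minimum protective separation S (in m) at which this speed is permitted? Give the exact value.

S_min = 7831/8000 m = 0.9789 m

braking lasts T_s = (39/20)/6 = 0.3250 s
reaction-phase robot travel = 1.9500·0.1200 = 0.2340 m
robot under decel: 1.9500²/(2·6.0000) = 0.3169 m
person approaches 0.4000·(0.1200+0.3250) = 0.1780 m
margins: 0.2000+0.0200+0.0300 = 0.2500 m
S_min ≈ 0.2340+0.3169+0.1780+0.2500  ⇒  S_min = 7831/8000 m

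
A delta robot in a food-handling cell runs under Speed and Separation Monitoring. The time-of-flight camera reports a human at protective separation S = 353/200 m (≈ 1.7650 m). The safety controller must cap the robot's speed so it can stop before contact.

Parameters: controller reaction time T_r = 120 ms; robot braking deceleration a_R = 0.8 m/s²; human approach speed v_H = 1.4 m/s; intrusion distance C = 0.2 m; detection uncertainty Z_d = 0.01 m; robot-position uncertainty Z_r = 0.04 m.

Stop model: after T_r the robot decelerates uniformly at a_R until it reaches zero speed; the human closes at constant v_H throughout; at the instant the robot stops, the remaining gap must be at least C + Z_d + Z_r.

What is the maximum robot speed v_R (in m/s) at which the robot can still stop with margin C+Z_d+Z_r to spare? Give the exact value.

v_R_max = 3/5 m/s = 0.6000 m/s

at the boundary: (5/8)·v² + (187/100)·v + (-1347/1000) = 0
  disc = (187/100)² − 4·(5/8)·(-1347/1000) = 17161/2500 ; √disc = 131/50
  v_R = (−(187/100) + 131/50) / (2·(5/8)) = 3/5 m/s
check:
braking lasts T_s = (3/5)/(4/5) = 0.7500 s
robot in T_r: 0.6000·0.1200 = 0.0720 m
braking distance = 0.6000²/(2·0.8000) = 0.2250 m
human over T_r+T_s: 1.4000·(0.1200+0.7500) = 1.2180 m
residual clearance needed = 0.2000+0.0100+0.0400 = 0.2500 m
sum ≈ 0.0720+0.2250+1.2180+0.2500 ≈ 1.7650 m = S ✓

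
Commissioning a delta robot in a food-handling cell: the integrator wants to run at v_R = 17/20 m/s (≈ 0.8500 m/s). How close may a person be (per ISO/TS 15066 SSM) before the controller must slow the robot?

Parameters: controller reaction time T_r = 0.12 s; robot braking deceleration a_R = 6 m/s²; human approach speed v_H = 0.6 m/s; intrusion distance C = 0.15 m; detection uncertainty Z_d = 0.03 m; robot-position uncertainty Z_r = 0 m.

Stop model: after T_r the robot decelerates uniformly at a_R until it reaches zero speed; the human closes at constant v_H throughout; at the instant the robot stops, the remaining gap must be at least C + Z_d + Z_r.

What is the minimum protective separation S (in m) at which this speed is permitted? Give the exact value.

S_min = 11981/24000 m = 0.4992 m

T_s = v_R/a_R = (17/20)/6 = 0.1417 s
robot in T_r: 0.8500·0.1200 = 0.1020 m
robot covers 0.8500·0.1417 − ½·6.0000·0.1417² = 0.0602 m while stopping
human over T_r+T_s: 0.6000·(0.1200+0.1417) = 0.1570 m
C+Z_d+Z_r = 0.1500+0.0300+0.0000 = 0.1800 m
S_min ≈ 0.1020+0.0602+0.1570+0.1800  ⇒  S_min = 11981/24000 m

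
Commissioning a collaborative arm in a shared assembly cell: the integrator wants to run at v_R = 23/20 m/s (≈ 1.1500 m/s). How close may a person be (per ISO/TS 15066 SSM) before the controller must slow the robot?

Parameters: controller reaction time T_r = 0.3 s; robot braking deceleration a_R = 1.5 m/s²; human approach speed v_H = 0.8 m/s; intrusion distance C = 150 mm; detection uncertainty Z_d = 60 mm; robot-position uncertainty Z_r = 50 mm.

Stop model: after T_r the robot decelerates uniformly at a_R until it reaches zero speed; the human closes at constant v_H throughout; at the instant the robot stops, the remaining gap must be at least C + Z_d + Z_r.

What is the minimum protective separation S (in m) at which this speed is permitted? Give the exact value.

S_min = 2279/1200 m = 1.8992 m

stop time T_s = (23/20)/(3/2) = 0.7667 s
robot covers v_R·T_r = 1.1500·0.3000 = 0.3450 m before braking
robot under decel: 1.1500²/(2·1.5000) = 0.4408 m
person approaches 0.8000·(0.3000+0.7667) = 0.8533 m
margins: 0.1500+0.0600+0.0500 = 0.2600 m
S_min ≈ 0.3450+0.4408+0.8533+0.2600  ⇒  S_min = 2279/1200 m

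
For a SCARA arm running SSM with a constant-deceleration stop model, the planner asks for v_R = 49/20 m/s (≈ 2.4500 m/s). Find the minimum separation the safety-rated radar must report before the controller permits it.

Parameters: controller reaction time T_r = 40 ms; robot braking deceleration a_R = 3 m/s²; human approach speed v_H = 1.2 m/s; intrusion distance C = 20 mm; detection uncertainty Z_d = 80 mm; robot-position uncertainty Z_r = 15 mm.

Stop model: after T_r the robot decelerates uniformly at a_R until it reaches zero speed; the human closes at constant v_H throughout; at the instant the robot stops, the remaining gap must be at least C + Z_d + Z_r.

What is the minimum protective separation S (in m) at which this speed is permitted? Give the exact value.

stop time T_s = (49/20)/3 = 0.8167 s
robot covers v_R·T_r = 2.4500·0.0400 = 0.0980 m before braking
robot under decel: 2.4500²/(2·3.0000) = 1.0004 m
human over T_r+T_s: 1.2000·(0.0400+0.8167) = 1.0280 m
residual clearance needed = 0.0200+0.0800+0.0150 = 0.1150 m
S_min ≈ 0.0980+1.0004+1.0280+0.1150  ⇒  S_min = 26897/12000 m

S_min = 26897/12000 m = 2.2414 m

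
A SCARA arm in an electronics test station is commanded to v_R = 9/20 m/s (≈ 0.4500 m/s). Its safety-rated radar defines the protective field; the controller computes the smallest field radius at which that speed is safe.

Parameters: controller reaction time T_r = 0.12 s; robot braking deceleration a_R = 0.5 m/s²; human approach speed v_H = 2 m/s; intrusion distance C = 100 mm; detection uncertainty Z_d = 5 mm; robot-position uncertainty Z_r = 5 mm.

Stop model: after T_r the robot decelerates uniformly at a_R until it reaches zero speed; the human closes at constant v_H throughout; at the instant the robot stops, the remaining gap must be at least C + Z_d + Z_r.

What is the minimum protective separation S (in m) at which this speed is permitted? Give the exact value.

S_min = 4813/2000 m = 2.4065 m

T_s = v_R/a_R = (9/20)/(1/2) = 0.9000 s
robot covers v_R·T_r = 0.4500·0.1200 = 0.0540 m before braking
braking distance = 0.4500²/(2·0.5000) = 0.2025 m
human over T_r+T_s: 2.0000·(0.1200+0.9000) = 2.0400 m
margins: 0.1000+0.0050+0.0050 = 0.1100 m
S_min ≈ 0.0540+0.2025+2.0400+0.1100  ⇒  S_min = 4813/2000 m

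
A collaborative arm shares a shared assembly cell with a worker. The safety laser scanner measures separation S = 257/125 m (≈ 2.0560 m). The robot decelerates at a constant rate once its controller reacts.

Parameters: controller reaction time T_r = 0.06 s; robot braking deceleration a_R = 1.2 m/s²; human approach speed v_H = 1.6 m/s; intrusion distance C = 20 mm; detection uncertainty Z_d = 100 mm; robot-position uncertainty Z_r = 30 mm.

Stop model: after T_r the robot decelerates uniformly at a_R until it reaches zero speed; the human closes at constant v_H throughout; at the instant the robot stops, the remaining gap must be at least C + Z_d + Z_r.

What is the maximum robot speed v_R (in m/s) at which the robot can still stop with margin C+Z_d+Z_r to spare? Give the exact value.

v_R_max = 1 m/s = 1.0000 m/s

quadratic (5/12)·v² + (209/150)·v + (-181/100) = 0
  disc = (209/150)² − 4·(5/12)·(-181/100) = 27889/5625 ; √disc = 167/75
  v_R = (−(209/150) + 167/75) / (2·(5/12)) = 1 m/s
check:
stop time T_s = 1/(6/5) = 0.8333 s
robot covers v_R·T_r = 1.0000·0.0600 = 0.0600 m before braking
robot under decel: 1.0000²/(2·1.2000) = 0.4167 m
person approaches 1.6000·(0.0600+0.8333) = 1.4293 m
C+Z_d+Z_r = 0.0200+0.1000+0.0300 = 0.1500 m
sum ≈ 0.0600+0.4167+1.4293+0.1500 ≈ 2.0560 m = S ✓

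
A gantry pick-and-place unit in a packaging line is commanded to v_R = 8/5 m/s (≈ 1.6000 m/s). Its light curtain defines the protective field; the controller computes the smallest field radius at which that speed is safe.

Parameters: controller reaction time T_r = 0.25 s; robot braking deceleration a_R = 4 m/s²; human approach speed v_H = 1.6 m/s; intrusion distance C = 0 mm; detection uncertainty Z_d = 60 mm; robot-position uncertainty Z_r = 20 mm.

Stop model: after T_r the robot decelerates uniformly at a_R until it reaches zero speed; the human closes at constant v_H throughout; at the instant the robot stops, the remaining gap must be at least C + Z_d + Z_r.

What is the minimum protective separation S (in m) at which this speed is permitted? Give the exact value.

T_s = v_R/a_R = (8/5)/4 = 0.4000 s
reaction-phase robot travel = 1.6000·0.2500 = 0.4000 m
robot covers 1.6000·0.4000 − ½·4.0000·0.4000² = 0.3200 m while stopping
human over T_r+T_s: 1.6000·(0.2500+0.4000) = 1.0400 m
margins: 0.0000+0.0600+0.0200 = 0.0800 m
S_min ≈ 0.4000+0.3200+1.0400+0.0800  ⇒  S_min = 46/25 m

S_min = 46/25 m = 1.8400 m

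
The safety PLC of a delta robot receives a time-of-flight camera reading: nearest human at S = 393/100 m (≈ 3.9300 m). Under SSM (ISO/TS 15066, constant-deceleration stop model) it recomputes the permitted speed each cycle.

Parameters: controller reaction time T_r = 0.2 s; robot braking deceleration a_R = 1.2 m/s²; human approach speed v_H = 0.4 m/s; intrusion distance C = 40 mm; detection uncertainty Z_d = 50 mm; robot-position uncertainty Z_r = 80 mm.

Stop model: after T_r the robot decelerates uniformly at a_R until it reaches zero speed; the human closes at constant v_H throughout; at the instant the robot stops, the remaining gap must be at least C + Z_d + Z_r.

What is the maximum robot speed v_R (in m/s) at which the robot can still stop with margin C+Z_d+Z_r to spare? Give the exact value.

collect terms ⇒ (5/12)·v_R² + (8/15)·v_R + (-92/25) = 0
  disc = (8/15)² − 4·(5/12)·(-92/25) = 1444/225 ; √disc = 38/15
  v_R = (−(8/15) + 38/15) / (2·(5/12)) = 12/5 m/s
check:
stop time T_s = (12/5)/(6/5) = 2.0000 s
reaction-phase robot travel = 2.4000·0.2000 = 0.4800 m
braking distance = 2.4000²/(2·1.2000) = 2.4000 m
human over T_r+T_s: 0.4000·(0.2000+2.0000) = 0.8800 m
C+Z_d+Z_r = 0.0400+0.0500+0.0800 = 0.1700 m
sum ≈ 0.4800+2.4000+0.8800+0.1700 ≈ 3.9300 m = S ✓

v_R_max = 12/5 m/s = 2.4000 m/s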